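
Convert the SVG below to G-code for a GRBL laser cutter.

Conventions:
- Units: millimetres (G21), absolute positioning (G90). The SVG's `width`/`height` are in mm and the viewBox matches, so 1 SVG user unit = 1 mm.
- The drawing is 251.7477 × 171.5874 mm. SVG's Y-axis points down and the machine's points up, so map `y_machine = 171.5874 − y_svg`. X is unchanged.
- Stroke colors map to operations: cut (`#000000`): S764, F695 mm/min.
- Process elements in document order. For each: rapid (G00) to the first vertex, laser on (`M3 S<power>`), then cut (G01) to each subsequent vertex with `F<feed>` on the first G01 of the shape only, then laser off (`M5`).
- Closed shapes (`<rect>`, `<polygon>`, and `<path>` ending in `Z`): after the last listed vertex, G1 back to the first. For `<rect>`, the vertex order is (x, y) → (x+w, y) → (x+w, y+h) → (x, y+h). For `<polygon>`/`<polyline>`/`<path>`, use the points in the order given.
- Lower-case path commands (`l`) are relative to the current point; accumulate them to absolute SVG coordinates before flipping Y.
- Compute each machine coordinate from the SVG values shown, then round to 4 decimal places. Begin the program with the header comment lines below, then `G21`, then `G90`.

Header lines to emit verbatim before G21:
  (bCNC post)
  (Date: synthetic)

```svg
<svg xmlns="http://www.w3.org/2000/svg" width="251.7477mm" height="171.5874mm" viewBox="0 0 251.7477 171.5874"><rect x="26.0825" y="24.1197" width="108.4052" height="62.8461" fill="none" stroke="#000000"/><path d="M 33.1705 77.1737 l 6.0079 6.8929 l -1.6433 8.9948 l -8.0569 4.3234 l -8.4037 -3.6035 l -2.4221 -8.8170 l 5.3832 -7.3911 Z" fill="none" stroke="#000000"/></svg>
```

Since the viewBox matches the mm dimensions, user units are millimetres directly. The only transform is the Y-flip y_m = 171.5874 − y_svg.

Shape 1 is a rectangle drawn with `<rect>`. Its stroke #000000 means cut at S764, F695. After flipping Y the toolpath is (26.0825,147.4677) → (134.4877,147.4677) → (134.4877,84.6216) → (26.0825,84.6216) → (26.0825,147.4677), returning to the start.

Shape 2 is a regular polygon drawn with `<path>`. Its stroke #000000 means cut at S764, F695. After flipping Y the toolpath is (33.1705,94.4137) → (39.1784,87.5208) → (37.5351,78.5260) → (29.4782,74.2026) → (21.0745,77.8061) → (18.6524,86.6231) → (24.0356,94.0142) → (33.1705,94.4137), returning to the start.

(bCNC post)
(Date: synthetic)
G21
G90
G00 X26.0825 Y147.4677
M3 S764
G01 X134.4877 Y147.4677 F695
G01 X134.4877 Y84.6216
G01 X26.0825 Y84.6216
G01 X26.0825 Y147.4677
M5
G00 X33.1705 Y94.4137
M3 S764
G01 X39.1784 Y87.5208 F695
G01 X37.5351 Y78.5260
G01 X29.4782 Y74.2026
G01 X21.0745 Y77.8061
G01 X18.6524 Y86.6231
G01 X24.0356 Y94.0142
G01 X33.1705 Y94.4137
M5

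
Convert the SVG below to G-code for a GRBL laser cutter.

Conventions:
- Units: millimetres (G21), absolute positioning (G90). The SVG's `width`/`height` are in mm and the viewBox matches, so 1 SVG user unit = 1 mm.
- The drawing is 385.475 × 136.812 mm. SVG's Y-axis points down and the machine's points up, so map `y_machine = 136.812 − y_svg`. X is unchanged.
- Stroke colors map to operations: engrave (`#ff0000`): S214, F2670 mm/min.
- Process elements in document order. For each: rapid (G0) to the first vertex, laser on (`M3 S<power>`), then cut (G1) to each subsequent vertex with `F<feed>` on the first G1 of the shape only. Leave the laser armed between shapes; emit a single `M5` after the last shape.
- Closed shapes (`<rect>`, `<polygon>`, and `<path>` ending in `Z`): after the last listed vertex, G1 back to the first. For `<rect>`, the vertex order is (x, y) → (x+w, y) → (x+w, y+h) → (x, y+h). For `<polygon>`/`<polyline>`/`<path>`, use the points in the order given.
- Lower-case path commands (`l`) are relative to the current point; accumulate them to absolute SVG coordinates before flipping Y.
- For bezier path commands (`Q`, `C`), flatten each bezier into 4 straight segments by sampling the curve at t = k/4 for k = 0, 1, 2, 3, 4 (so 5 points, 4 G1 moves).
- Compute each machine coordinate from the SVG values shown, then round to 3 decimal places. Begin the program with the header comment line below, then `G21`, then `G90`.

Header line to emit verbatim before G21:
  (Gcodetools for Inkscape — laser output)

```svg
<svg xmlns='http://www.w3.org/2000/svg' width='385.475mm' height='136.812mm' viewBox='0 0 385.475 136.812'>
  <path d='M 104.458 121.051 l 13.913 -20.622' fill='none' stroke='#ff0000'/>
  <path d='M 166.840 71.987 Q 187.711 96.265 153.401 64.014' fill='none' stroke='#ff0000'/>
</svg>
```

1 u = 1 mm; y_m = 136.812 − y.

[1] `<path>` line segment, #ff0000→engrave S214 F2670: (104.458,15.761) → (118.371,36.383)

[2] `<path>` quadratic bezier, #ff0000→engrave S214 F2670: (166.840,64.825) → (173.827,56.219) → (173.916,54.679) → (167.107,60.206) → (153.401,72.798)

(Gcodetools for Inkscape — laser output)
G21
G90
G0 X104.458 Y15.761
M3 S214
G1 X118.371 Y36.383 F2670
G0 X166.840 Y64.825
M3 S214
G1 X173.827 Y56.219 F2670
G1 X173.916 Y54.679
G1 X167.107 Y60.206
G1 X153.401 Y72.798
M5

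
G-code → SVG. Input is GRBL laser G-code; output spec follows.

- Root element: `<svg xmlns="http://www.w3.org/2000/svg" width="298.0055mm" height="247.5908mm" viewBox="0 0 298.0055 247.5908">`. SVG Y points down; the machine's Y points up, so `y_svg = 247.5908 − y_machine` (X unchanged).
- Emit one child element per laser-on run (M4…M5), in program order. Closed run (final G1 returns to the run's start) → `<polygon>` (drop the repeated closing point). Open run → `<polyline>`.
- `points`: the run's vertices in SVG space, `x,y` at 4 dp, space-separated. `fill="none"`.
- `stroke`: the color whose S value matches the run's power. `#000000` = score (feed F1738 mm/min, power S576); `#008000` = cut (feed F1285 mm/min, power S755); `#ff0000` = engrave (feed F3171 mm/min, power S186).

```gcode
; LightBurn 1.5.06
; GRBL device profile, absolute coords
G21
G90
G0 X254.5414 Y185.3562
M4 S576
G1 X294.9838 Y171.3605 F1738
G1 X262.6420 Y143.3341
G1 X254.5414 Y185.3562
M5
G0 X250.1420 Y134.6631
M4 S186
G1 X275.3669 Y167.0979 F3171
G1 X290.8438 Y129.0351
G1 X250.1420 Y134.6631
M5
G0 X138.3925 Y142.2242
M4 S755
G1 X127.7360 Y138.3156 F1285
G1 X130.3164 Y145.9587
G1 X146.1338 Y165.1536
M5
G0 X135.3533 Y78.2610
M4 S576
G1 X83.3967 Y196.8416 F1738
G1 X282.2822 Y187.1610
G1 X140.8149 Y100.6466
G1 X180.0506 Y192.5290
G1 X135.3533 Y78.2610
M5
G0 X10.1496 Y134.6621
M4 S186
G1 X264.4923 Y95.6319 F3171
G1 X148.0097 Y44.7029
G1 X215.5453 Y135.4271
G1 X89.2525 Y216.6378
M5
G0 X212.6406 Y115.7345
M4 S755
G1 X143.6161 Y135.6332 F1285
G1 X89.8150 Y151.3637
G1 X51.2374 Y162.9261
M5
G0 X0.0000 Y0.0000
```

<svg xmlns="http://www.w3.org/2000/svg" width="298.0055mm" height="247.5908mm" viewBox="0 0 298.0055 247.5908">
  <polygon points="254.5414,62.2346 294.9838,76.2303 262.6420,104.2567" fill="none" stroke="#000000"/>
  <polygon points="250.1420,112.9277 275.3669,80.4929 290.8438,118.5557" fill="none" stroke="#ff0000"/>
  <polyline points="138.3925,105.3666 127.7360,109.2752 130.3164,101.6321 146.1338,82.4372" fill="none" stroke="#008000"/>
  <polygon points="135.3533,169.3298 83.3967,50.7492 282.2822,60.4298 140.8149,146.9442 180.0506,55.0618" fill="none" stroke="#000000"/>
  <polyline points="10.1496,112.9287 264.4923,151.9589 148.0097,202.8879 215.5453,112.1637 89.2525,30.9530" fill="none" stroke="#ff0000"/>
  <polyline points="212.6406,131.8563 143.6161,111.9576 89.8150,96.2271 51.2374,84.6647" fill="none" stroke="#008000"/>
</svg>

y_svg = 247.5908 − y_m.

[1] S576→`#000000` (score); closed run; points: 254.5414,62.2346 294.9838,76.2303 262.6420,104.2567

[2] S186→`#ff0000` (engrave); closed run; points: 250.1420,112.9277 275.3669,80.4929 290.8438,118.5557

[3] S755→`#008000` (cut); open run; points: 138.3925,105.3666 127.7360,109.2752 130.3164,101.6321 146.1338,82.4372

[4] S576→`#000000` (score); closed run; points: 135.3533,169.3298 83.3967,50.7492 282.2822,60.4298 140.8149,146.9442 180.0506,55.0618

[5] S186→`#ff0000` (engrave); open run; points: 10.1496,112.9287 264.4923,151.9589 148.0097,202.8879 215.5453,112.1637 89.2525,30.9530

[6] S755→`#008000` (cut); open run; points: 212.6406,131.8563 143.6161,111.9576 89.8150,96.2271 51.2374,84.6647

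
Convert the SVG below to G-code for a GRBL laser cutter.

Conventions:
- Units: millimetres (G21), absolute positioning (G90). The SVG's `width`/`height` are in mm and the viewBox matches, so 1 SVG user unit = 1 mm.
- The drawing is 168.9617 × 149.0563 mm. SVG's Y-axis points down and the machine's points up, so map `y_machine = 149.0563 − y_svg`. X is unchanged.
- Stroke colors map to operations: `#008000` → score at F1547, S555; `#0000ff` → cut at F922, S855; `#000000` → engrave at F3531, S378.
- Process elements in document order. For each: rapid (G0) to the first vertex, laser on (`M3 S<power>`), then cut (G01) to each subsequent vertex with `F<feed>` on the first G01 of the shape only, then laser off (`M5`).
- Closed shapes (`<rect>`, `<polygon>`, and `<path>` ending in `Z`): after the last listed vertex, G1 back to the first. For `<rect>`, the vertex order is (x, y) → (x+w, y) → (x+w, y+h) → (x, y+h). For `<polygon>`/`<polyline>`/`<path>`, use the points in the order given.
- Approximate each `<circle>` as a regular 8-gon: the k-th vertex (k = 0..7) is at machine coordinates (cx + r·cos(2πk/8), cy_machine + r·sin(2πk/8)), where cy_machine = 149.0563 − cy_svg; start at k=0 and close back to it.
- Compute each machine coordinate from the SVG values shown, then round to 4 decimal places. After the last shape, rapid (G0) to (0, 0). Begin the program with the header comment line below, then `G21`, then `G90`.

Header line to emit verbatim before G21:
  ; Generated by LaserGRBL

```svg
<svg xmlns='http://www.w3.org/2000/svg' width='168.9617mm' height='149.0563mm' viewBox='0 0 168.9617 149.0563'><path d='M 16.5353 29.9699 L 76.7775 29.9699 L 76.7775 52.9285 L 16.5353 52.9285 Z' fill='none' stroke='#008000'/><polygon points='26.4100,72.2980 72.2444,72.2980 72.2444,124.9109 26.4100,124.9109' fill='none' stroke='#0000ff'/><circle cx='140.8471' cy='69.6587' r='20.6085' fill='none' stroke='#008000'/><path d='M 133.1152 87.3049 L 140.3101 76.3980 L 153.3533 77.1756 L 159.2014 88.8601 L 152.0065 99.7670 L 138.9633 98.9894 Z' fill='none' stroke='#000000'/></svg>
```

; Generated by LaserGRBL
G21
G90
G0 X16.5353 Y119.0864
M3 S555
G01 X76.7775 Y119.0864 F1547
G01 X76.7775 Y96.1278
G01 X16.5353 Y96.1278
G01 X16.5353 Y119.0864
M5
G0 X26.4100 Y76.7583
M3 S855
G01 X72.2444 Y76.7583 F922
G01 X72.2444 Y24.1454
G01 X26.4100 Y24.1454
G01 X26.4100 Y76.7583
M5
G0 X161.4556 Y79.3976
M3 S555
G01 X155.4195 Y93.9700 F1547
G01 X140.8471 Y100.0061
G01 X126.2747 Y93.9700
G01 X120.2386 Y79.3976
G01 X126.2747 Y64.8252
G01 X140.8471 Y58.7891
G01 X155.4195 Y64.8252
G01 X161.4556 Y79.3976
M5
G0 X133.1152 Y61.7514
M3 S378
G01 X140.3101 Y72.6583 F3531
G01 X153.3533 Y71.8807
G01 X159.2014 Y60.1962
G01 X152.0065 Y49.2893
G01 X138.9633 Y50.0669
G01 X133.1152 Y61.7514
M5
G0 X0.0000 Y0.0000

viewBox `0 0 168.9617 149.0563` with mm width/height → 1 unit = 1 mm. Flip: y_m = 149.0563 − y_svg.

**Shape 1** — `<path>` rectangle, stroke `#008000` → score (S555, F1547). Machine vertices: (16.5353,119.0864) → (76.7775,119.0864) → (76.7775,96.1278) → (16.5353,96.1278) → (16.5353,119.0864). Closed: final G1 returns to the first vertex.

**Shape 2** — `<polygon>` rectangle, stroke `#0000ff` → cut (S855, F922). Machine vertices: (26.4100,76.7583) → (72.2444,76.7583) → (72.2444,24.1454) → (26.4100,24.1454) → (26.4100,76.7583). Closed: final G1 returns to the first vertex.

**Shape 3** — `<circle>` circle, stroke `#008000` → score (S555, F1547). Machine vertices: (161.4556,79.3976) → (155.4195,93.9700) → (140.8471,100.0061) → (126.2747,93.9700) → (120.2386,79.3976) → (126.2747,64.8252) → (140.8471,58.7891) → (155.4195,64.8252) → (161.4556,79.3976). Closed: final G1 returns to the first vertex.

**Shape 4** — `<path>` regular polygon, stroke `#000000` → engrave (S378, F3531). Machine vertices: (133.1152,61.7514) → (140.3101,72.6583) → (153.3533,71.8807) → (159.2014,60.1962) → (152.0065,49.2893) → (138.9633,50.0669) → (133.1152,61.7514). Closed: final G1 returns to the first vertex.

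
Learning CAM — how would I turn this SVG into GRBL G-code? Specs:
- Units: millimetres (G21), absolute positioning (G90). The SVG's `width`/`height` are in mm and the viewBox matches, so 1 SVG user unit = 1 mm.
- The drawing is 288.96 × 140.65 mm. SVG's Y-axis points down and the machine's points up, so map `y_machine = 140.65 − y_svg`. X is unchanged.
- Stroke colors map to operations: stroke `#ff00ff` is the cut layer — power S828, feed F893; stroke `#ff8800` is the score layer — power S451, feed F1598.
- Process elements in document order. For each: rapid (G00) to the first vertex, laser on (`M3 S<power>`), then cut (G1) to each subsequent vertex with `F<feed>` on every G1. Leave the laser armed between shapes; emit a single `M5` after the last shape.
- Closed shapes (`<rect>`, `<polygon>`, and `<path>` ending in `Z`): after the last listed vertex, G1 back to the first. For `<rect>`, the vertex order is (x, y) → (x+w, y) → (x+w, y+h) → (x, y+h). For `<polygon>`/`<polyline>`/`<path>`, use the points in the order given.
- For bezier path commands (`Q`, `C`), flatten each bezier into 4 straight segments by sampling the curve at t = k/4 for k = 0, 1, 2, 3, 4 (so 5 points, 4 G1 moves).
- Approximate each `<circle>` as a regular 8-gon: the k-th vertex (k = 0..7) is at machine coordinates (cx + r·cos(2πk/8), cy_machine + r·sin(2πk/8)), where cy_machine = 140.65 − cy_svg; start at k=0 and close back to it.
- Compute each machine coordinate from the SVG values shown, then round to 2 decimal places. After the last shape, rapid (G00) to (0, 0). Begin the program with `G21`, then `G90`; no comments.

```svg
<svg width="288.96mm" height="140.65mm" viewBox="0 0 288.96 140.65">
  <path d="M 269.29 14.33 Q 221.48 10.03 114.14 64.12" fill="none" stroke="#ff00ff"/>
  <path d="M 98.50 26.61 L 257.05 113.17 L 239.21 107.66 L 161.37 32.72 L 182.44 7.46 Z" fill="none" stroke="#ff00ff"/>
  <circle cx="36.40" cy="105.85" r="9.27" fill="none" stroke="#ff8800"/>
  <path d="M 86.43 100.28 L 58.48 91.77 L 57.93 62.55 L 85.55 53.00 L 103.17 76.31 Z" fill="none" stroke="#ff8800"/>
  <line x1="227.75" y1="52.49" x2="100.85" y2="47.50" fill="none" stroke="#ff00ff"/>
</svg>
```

Since the viewBox matches the mm dimensions, user units are millimetres directly. The only transform is the Y-flip y_m = 140.65 − y_svg.

Shape 1 is a quadratic bezier drawn with `<path>`. Its stroke #ff00ff means cut at S828, F893. After flipping Y the toolpath is (269.29,126.32) → (241.66,124.82) → (206.60,116.02) → (164.09,99.93) → (114.14,76.53).

Shape 2 is a closed polygon drawn with `<path>`. Its stroke #ff00ff means cut at S828, F893. After flipping Y the toolpath is (98.50,114.04) → (257.05,27.48) → (239.21,32.99) → (161.37,107.93) → (182.44,133.19) → (98.50,114.04), returning to the start.

Shape 3 is a circle drawn with `<circle>`. Its stroke #ff8800 means score at S451, F1598. After flipping Y the toolpath is (45.67,34.80) → (42.95,41.35) → (36.40,44.07) → (29.85,41.35) → (27.13,34.80) → (29.85,28.25) → (36.40,25.53) → (42.95,28.25) → (45.67,34.80), returning to the start.

Shape 4 is a regular polygon drawn with `<path>`. Its stroke #ff8800 means score at S451, F1598. After flipping Y the toolpath is (86.43,40.37) → (58.48,48.88) → (57.93,78.10) → (85.55,87.65) → (103.17,64.34) → (86.43,40.37), returning to the start.

Shape 5 is a line segment drawn with `<line>`. Its stroke #ff00ff means cut at S828, F893. After flipping Y the toolpath is (227.75,88.16) → (100.85,93.15).

G21
G90
G00 X269.29 Y126.32
M3 S828
G1 X241.66 Y124.82 F893
G1 X206.60 Y116.02 F893
G1 X164.09 Y99.93 F893
G1 X114.14 Y76.53 F893
G00 X98.50 Y114.04
M3 S828
G1 X257.05 Y27.48 F893
G1 X239.21 Y32.99 F893
G1 X161.37 Y107.93 F893
G1 X182.44 Y133.19 F893
G1 X98.50 Y114.04 F893
G00 X45.67 Y34.80
M3 S451
G1 X42.95 Y41.35 F1598
G1 X36.40 Y44.07 F1598
G1 X29.85 Y41.35 F1598
G1 X27.13 Y34.80 F1598
G1 X29.85 Y28.25 F1598
G1 X36.40 Y25.53 F1598
G1 X42.95 Y28.25 F1598
G1 X45.67 Y34.80 F1598
G00 X86.43 Y40.37
M3 S451
G1 X58.48 Y48.88 F1598
G1 X57.93 Y78.10 F1598
G1 X85.55 Y87.65 F1598
G1 X103.17 Y64.34 F1598
G1 X86.43 Y40.37 F1598
G00 X227.75 Y88.16
M3 S828
G1 X100.85 Y93.15 F893
M5
G00 X0.00 Y0.00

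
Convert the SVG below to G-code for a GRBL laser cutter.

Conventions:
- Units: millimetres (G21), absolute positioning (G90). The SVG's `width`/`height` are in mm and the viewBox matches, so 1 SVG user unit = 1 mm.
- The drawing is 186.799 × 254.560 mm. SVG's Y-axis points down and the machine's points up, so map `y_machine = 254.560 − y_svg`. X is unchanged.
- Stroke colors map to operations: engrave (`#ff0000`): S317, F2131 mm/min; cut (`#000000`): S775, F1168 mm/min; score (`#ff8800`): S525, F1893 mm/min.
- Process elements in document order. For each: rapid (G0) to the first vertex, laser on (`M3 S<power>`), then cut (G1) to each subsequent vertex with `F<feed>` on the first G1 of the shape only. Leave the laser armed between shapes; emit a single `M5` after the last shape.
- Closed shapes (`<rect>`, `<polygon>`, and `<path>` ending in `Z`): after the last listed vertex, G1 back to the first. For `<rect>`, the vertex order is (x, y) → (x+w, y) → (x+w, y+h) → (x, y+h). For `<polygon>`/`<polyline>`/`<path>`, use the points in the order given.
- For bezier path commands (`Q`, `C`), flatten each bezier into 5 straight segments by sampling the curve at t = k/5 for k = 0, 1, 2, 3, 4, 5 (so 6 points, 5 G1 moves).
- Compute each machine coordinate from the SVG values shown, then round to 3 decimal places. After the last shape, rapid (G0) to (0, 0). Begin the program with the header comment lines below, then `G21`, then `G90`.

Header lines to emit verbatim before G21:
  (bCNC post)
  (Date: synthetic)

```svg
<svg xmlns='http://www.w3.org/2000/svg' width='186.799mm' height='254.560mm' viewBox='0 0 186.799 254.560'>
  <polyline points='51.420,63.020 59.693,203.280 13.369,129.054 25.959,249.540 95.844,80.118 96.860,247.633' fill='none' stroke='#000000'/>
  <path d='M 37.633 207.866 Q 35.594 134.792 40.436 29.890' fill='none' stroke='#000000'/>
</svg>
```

(bCNC post)
(Date: synthetic)
G21
G90
G0 X51.420 Y191.540
M3 S775
G1 X59.693 Y51.280 F1168
G1 X13.369 Y125.506
G1 X25.959 Y5.020
G1 X95.844 Y174.442
G1 X96.860 Y6.927
G0 X37.633 Y46.694
M3 S775
G1 X37.093 Y77.197 F1168
G1 X37.103 Y110.246
G1 X37.663 Y145.841
G1 X38.774 Y183.982
G1 X40.436 Y224.670
M5
G0 X0.000 Y0.000

viewBox `0 0 186.799 254.560` with mm width/height → 1 unit = 1 mm. Flip: y_m = 254.560 − y_svg.

**Shape 1** — `<polyline>` open polyline, stroke `#000000` → cut (S775, F1168). Machine vertices: (51.420,191.540) → (59.693,51.280) → (13.369,125.506) → (25.959,5.020) → (95.844,174.442) → (96.860,6.927). Open path.

**Shape 2** — `<path>` quadratic bezier, stroke `#000000` → cut (S775, F1168). Control points (SVG): P0=(37.633,207.866), P1=(35.594,134.792), P2=(40.436,29.890); sampled at t=k/5. Machine vertices: (37.633,46.694) → (37.093,77.197) → (37.103,110.246) → (37.663,145.841) → (38.774,183.982) → (40.436,224.670). Open path.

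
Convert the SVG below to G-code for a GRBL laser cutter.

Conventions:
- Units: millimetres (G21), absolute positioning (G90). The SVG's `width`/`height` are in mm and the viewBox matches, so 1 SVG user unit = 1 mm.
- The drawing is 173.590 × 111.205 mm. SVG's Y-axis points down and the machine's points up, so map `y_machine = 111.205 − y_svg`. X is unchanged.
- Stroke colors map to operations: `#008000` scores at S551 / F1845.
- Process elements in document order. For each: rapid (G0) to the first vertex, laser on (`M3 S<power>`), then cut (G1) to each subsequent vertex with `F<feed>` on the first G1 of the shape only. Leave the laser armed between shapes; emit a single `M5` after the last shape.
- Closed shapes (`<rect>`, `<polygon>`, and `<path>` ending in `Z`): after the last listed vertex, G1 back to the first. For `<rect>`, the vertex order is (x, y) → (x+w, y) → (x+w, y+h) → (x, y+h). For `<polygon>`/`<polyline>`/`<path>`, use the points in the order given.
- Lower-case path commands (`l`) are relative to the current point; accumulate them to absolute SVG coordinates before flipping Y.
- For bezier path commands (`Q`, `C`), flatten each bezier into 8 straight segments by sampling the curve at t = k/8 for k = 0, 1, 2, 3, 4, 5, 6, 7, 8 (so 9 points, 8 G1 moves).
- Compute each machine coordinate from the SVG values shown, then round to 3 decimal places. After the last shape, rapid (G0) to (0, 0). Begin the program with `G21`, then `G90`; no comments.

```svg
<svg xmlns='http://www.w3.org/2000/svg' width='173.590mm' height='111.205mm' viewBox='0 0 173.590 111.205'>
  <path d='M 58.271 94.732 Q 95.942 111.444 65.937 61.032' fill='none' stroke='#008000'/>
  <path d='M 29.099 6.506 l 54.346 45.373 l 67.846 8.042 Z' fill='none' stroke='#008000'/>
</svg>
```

Since the viewBox matches the mm dimensions, user units are millimetres directly. The only transform is the Y-flip y_m = 111.205 − y_svg.

Shape 1 is a quadratic bezier drawn with `<path>`. Its stroke #008000 means score at S551, F1845. After flipping Y the toolpath is (58.271,16.473) → (66.631,13.344) → (72.877,12.312) → (77.007,13.378) → (79.023,16.542) → (78.924,21.803) → (76.710,29.162) → (72.381,38.619) → (65.937,50.173).

Shape 2 is a closed polygon drawn with `<path>`. Its stroke #008000 means score at S551, F1845. After flipping Y the toolpath is (29.099,104.699) → (83.445,59.326) → (151.291,51.284) → (29.099,104.699), returning to the start.

G21
G90
G0 X58.271 Y16.473
M3 S551
G1 X66.631 Y13.344 F1845
G1 X72.877 Y12.312
G1 X77.007 Y13.378
G1 X79.023 Y16.542
G1 X78.924 Y21.803
G1 X76.710 Y29.162
G1 X72.381 Y38.619
G1 X65.937 Y50.173
G0 X29.099 Y104.699
M3 S551
G1 X83.445 Y59.326 F1845
G1 X151.291 Y51.284
G1 X29.099 Y104.699
M5
G0 X0.000 Y0.000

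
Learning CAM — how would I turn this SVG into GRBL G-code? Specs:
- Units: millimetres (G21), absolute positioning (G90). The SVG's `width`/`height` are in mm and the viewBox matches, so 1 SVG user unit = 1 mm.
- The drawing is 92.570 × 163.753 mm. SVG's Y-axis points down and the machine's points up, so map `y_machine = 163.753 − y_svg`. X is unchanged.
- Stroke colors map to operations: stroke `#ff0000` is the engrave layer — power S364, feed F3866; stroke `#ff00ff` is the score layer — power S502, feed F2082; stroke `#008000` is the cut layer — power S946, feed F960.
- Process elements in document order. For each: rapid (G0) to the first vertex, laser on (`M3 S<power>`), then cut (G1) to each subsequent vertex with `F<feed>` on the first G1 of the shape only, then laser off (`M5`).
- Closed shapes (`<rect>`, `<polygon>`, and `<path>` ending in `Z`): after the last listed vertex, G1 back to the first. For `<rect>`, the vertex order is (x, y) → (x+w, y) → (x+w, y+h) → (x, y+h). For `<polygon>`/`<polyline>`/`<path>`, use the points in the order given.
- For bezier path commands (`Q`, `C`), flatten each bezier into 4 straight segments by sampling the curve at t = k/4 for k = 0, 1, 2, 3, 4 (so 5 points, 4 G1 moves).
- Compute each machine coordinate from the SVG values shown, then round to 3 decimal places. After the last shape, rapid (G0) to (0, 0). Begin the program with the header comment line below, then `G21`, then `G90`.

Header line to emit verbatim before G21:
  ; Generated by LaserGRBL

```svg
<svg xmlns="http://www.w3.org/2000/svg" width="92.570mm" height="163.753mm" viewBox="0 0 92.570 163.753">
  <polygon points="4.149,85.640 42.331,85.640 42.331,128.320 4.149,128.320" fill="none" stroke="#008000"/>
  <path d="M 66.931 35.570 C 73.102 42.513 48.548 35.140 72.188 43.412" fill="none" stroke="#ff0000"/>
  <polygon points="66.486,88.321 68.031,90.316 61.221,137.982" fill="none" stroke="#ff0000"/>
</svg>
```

; Generated by LaserGRBL
G21
G90
G0 X4.149 Y78.113
M3 S946
G1 X42.331 Y78.113 F960
G1 X42.331 Y35.433
G1 X4.149 Y35.433
G1 X4.149 Y78.113
M5
G0 X66.931 Y128.183
M3 S364
G1 X67.031 Y125.192 F3866
G1 X63.009 Y124.760
G1 X62.261 Y124.080
G1 X72.188 Y120.341
M5
G0 X66.486 Y75.432
M3 S364
G1 X68.031 Y73.437 F3866
G1 X61.221 Y25.771
G1 X66.486 Y75.432
M5
G0 X0.000 Y0.000

viewBox `0 0 92.570 163.753` with mm width/height → 1 unit = 1 mm. Flip: y_m = 163.753 − y_svg.

**Shape 1** — `<polygon>` rectangle, stroke `#008000` → cut (S946, F960). Machine vertices: (4.149,78.113) → (42.331,78.113) → (42.331,35.433) → (4.149,35.433) → (4.149,78.113). Closed: final G1 returns to the first vertex.

**Shape 2** — `<path>` cubic bezier, stroke `#ff0000` → engrave (S364, F3866). Control points (SVG): P0=(66.931,35.570), P1=(73.102,42.513), P2=(48.548,35.140), P3=(72.188,43.412); sampled at t=k/4. Machine vertices: (66.931,128.183) → (67.031,125.192) → (63.009,124.760) → (62.261,124.080) → (72.188,120.341). Open path.

**Shape 3** — `<polygon>` closed polygon, stroke `#ff0000` → engrave (S364, F3866). Machine vertices: (66.486,75.432) → (68.031,73.437) → (61.221,25.771) → (66.486,75.432). Closed: final G1 returns to the first vertex.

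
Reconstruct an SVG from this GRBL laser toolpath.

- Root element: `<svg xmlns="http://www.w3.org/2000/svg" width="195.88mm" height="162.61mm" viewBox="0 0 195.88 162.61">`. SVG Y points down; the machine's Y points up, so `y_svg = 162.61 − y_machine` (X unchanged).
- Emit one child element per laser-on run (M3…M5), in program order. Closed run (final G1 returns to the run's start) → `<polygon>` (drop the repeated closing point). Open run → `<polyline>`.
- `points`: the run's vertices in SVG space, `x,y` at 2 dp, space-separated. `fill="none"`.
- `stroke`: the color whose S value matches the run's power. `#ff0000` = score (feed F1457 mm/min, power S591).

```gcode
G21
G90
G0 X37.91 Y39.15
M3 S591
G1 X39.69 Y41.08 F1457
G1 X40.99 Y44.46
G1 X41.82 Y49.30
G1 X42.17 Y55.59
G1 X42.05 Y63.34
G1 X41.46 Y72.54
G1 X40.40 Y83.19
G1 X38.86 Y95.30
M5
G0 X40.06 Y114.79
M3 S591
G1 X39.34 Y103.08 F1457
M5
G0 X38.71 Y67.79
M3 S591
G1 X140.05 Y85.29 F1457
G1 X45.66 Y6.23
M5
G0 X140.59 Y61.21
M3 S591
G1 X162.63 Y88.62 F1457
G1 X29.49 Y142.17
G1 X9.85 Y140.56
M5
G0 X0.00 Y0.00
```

Machine Y-up, SVG Y-down with viewBox height 162.61, so y_svg = 162.61 − y_machine; X carries over. Every run uses S591, so all elements get stroke `#ff0000` (score).

Run 1: The run is open, so emit a `<polyline>` with points (Y-flipped): 37.91,123.46 39.69,121.53 40.99,118.15 41.82,113.31 42.17,107.02 42.05,99.27 41.46,90.07 40.40,79.42 38.86,67.31.

Run 2: The run is open, so emit a `<polyline>` with points (Y-flipped): 40.06,47.82 39.34,59.53.

Run 3: The run is open, so emit a `<polyline>` with points (Y-flipped): 38.71,94.82 140.05,77.32 45.66,156.38.

Run 4: The run is open, so emit a `<polyline>` with points (Y-flipped): 140.59,101.40 162.63,73.99 29.49,20.44 9.85,22.05.

<svg xmlns="http://www.w3.org/2000/svg" width="195.88mm" height="162.61mm" viewBox="0 0 195.88 162.61">
  <polyline points="37.91,123.46 39.69,121.53 40.99,118.15 41.82,113.31 42.17,107.02 42.05,99.27 41.46,90.07 40.40,79.42 38.86,67.31" fill="none" stroke="#ff0000"/>
  <polyline points="40.06,47.82 39.34,59.53" fill="none" stroke="#ff0000"/>
  <polyline points="38.71,94.82 140.05,77.32 45.66,156.38" fill="none" stroke="#ff0000"/>
  <polyline points="140.59,101.40 162.63,73.99 29.49,20.44 9.85,22.05" fill="none" stroke="#ff0000"/>
</svg>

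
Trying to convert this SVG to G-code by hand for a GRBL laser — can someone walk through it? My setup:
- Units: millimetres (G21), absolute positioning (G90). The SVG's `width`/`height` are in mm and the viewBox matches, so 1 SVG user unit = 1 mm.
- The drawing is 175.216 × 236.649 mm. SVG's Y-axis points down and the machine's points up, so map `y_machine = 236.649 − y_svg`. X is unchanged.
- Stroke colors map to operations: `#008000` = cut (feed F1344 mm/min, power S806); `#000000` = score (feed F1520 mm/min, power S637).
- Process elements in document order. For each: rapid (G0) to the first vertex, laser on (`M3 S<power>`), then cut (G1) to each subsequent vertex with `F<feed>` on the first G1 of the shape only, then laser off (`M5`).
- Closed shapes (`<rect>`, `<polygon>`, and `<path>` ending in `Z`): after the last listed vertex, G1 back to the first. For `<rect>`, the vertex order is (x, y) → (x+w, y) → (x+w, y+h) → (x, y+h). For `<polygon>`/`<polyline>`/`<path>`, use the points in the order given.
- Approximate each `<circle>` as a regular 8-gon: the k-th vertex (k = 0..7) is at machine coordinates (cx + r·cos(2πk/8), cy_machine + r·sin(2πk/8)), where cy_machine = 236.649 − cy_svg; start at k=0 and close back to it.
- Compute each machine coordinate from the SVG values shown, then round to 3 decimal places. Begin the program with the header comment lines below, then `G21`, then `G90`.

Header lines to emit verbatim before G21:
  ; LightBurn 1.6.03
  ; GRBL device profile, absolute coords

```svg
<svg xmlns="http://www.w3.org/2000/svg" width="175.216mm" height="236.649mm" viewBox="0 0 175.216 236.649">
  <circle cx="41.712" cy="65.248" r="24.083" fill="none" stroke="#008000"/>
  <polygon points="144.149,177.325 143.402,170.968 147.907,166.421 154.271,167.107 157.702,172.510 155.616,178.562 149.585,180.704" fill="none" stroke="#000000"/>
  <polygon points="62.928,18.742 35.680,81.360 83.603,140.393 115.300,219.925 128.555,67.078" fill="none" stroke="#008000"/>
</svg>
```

1 u = 1 mm; y_m = 236.649 − y.

[1] `<circle>` circle, #008000→cut S806 F1344: (65.795,171.401) → (58.741,188.430) → (41.712,195.484) → (24.683,188.430) → (17.629,171.401) → (24.683,154.372) → (41.712,147.318) → (58.741,154.372) → (65.795,171.401) (closed)

[2] `<polygon>` regular polygon, #000000→score S637 F1520: (144.149,59.324) → (143.402,65.681) → (147.907,70.228) → (154.271,69.542) → (157.702,64.139) → (155.616,58.087) → (149.585,55.945) → (144.149,59.324) (closed)

[3] `<polygon>` closed polygon, #008000→cut S806 F1344: (62.928,217.907) → (35.680,155.289) → (83.603,96.256) → (115.300,16.724) → (128.555,169.571) → (62.928,217.907) (closed)

; LightBurn 1.6.03
; GRBL device profile, absolute coords
G21
G90
G0 X65.795 Y171.401
M3 S806
G1 X58.741 Y188.430 F1344
G1 X41.712 Y195.484
G1 X24.683 Y188.430
G1 X17.629 Y171.401
G1 X24.683 Y154.372
G1 X41.712 Y147.318
G1 X58.741 Y154.372
G1 X65.795 Y171.401
M5
G0 X144.149 Y59.324
M3 S637
G1 X143.402 Y65.681 F1520
G1 X147.907 Y70.228
G1 X154.271 Y69.542
G1 X157.702 Y64.139
G1 X155.616 Y58.087
G1 X149.585 Y55.945
G1 X144.149 Y59.324
M5
G0 X62.928 Y217.907
M3 S806
G1 X35.680 Y155.289 F1344
G1 X83.603 Y96.256
G1 X115.300 Y16.724
G1 X128.555 Y169.571
G1 X62.928 Y217.907
M5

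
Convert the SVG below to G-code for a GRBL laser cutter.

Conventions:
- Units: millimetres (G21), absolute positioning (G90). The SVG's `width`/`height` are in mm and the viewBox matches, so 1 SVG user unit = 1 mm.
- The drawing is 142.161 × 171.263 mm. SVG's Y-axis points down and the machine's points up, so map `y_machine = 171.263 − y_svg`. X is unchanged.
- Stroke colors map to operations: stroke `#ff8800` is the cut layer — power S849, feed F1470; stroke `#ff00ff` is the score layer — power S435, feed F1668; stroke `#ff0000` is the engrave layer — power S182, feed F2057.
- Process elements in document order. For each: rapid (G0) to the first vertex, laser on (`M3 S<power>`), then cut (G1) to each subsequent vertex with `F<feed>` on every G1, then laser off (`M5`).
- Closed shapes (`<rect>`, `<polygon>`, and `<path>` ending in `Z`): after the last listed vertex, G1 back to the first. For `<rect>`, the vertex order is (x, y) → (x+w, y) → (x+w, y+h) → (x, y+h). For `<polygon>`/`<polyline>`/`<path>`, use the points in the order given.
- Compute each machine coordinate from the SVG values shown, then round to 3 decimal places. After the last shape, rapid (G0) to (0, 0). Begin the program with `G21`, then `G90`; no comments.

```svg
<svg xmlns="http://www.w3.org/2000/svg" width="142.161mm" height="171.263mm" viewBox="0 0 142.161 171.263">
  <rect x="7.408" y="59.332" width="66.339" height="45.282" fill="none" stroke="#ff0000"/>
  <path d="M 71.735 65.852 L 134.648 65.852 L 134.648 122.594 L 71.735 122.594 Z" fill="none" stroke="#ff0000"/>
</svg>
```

G21
G90
G0 X7.408 Y111.931
M3 S182
G1 X73.747 Y111.931 F2057
G1 X73.747 Y66.649 F2057
G1 X7.408 Y66.649 F2057
G1 X7.408 Y111.931 F2057
M5
G0 X71.735 Y105.411
M3 S182
G1 X134.648 Y105.411 F2057
G1 X134.648 Y48.669 F2057
G1 X71.735 Y48.669 F2057
G1 X71.735 Y105.411 F2057
M5
G0 X0.000 Y0.000

Since the viewBox matches the mm dimensions, user units are millimetres directly. The only transform is the Y-flip y_m = 171.263 − y_svg.

Shape 1 is a rectangle drawn with `<rect>`. Its stroke #ff0000 means engrave at S182, F2057. After flipping Y the toolpath is (7.408,111.931) → (73.747,111.931) → (73.747,66.649) → (7.408,66.649) → (7.408,111.931), returning to the start.

Shape 2 is a rectangle drawn with `<path>`. Its stroke #ff0000 means engrave at S182, F2057. After flipping Y the toolpath is (71.735,105.411) → (134.648,105.411) → (134.648,48.669) → (71.735,48.669) → (71.735,105.411), returning to the start.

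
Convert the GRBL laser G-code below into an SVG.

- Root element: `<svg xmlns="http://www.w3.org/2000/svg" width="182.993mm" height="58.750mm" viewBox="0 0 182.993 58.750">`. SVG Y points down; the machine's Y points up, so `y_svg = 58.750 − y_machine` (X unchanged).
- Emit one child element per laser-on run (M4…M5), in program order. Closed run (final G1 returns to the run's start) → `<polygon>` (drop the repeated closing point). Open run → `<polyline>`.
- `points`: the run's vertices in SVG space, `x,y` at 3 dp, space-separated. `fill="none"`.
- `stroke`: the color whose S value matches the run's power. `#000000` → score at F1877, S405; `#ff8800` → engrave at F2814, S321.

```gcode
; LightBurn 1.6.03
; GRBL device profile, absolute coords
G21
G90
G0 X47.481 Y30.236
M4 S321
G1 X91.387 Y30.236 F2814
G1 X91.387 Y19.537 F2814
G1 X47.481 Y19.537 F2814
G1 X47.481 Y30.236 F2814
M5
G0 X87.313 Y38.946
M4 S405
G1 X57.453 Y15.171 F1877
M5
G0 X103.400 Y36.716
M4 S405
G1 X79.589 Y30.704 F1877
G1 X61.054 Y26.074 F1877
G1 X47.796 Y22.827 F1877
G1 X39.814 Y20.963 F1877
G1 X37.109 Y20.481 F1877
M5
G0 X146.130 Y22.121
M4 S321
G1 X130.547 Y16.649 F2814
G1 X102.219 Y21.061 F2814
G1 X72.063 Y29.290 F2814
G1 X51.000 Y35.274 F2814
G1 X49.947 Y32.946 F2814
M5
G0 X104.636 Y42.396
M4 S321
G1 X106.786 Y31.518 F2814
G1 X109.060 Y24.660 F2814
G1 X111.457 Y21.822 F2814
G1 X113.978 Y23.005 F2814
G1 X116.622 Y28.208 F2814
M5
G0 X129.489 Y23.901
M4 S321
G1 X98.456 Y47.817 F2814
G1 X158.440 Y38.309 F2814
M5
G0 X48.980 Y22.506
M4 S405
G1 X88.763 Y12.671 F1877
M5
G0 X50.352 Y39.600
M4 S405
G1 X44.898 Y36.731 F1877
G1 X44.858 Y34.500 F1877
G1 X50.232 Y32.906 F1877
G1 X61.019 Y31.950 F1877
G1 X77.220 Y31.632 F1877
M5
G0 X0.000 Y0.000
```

<svg xmlns="http://www.w3.org/2000/svg" width="182.993mm" height="58.750mm" viewBox="0 0 182.993 58.750">
  <polygon points="47.481,28.514 91.387,28.514 91.387,39.213 47.481,39.213" fill="none" stroke="#ff8800"/>
  <polyline points="87.313,19.804 57.453,43.579" fill="none" stroke="#000000"/>
  <polyline points="103.400,22.034 79.589,28.046 61.054,32.676 47.796,35.923 39.814,37.787 37.109,38.269" fill="none" stroke="#000000"/>
  <polyline points="146.130,36.629 130.547,42.101 102.219,37.689 72.063,29.460 51.000,23.476 49.947,25.804" fill="none" stroke="#ff8800"/>
  <polyline points="104.636,16.354 106.786,27.232 109.060,34.090 111.457,36.928 113.978,35.745 116.622,30.542" fill="none" stroke="#ff8800"/>
  <polyline points="129.489,34.849 98.456,10.933 158.440,20.441" fill="none" stroke="#ff8800"/>
  <polyline points="48.980,36.244 88.763,46.079" fill="none" stroke="#000000"/>
  <polyline points="50.352,19.150 44.898,22.019 44.858,24.250 50.232,25.844 61.019,26.800 77.220,27.118" fill="none" stroke="#000000"/>
</svg>

Machine Y-up, SVG Y-down with viewBox height 58.750, so y_svg = 58.750 − y_machine; X carries over.

Run 1: power S321 maps to stroke `#ff8800` (engrave). The run returns to its start, so emit a `<polygon>` with points (Y-flipped): 47.481,28.514 91.387,28.514 91.387,39.213 47.481,39.213.

Run 2: power S405 maps to stroke `#000000` (score). The run is open, so emit a `<polyline>` with points (Y-flipped): 87.313,19.804 57.453,43.579.

Run 3: S405 ⇒ score layer `#000000`. The run is open, so emit a `<polyline>` with points (Y-flipped): 103.400,22.034 79.589,28.046 61.054,32.676 47.796,35.923 39.814,37.787 37.109,38.269.

Run 4: power S321 maps to stroke `#ff8800` (engrave). The run is open, so emit a `<polyline>` with points (Y-flipped): 146.130,36.629 130.547,42.101 102.219,37.689 72.063,29.460 51.000,23.476 49.947,25.804.

Run 5: S321 ⇒ engrave layer `#ff8800`. The run is open, so emit a `<polyline>` with points (Y-flipped): 104.636,16.354 106.786,27.232 109.060,34.090 111.457,36.928 113.978,35.745 116.622,30.542.

Run 6: power S321 maps to stroke `#ff8800` (engrave). The run is open, so emit a `<polyline>` with points (Y-flipped): 129.489,34.849 98.456,10.933 158.440,20.441.

Run 7: power S405 maps to stroke `#000000` (score). The run is open, so emit a `<polyline>` with points (Y-flipped): 48.980,36.244 88.763,46.079.

Run 8: power S405 maps to stroke `#000000` (score). The run is open, so emit a `<polyline>` with points (Y-flipped): 50.352,19.150 44.898,22.019 44.858,24.250 50.232,25.844 61.019,26.800 77.220,27.118.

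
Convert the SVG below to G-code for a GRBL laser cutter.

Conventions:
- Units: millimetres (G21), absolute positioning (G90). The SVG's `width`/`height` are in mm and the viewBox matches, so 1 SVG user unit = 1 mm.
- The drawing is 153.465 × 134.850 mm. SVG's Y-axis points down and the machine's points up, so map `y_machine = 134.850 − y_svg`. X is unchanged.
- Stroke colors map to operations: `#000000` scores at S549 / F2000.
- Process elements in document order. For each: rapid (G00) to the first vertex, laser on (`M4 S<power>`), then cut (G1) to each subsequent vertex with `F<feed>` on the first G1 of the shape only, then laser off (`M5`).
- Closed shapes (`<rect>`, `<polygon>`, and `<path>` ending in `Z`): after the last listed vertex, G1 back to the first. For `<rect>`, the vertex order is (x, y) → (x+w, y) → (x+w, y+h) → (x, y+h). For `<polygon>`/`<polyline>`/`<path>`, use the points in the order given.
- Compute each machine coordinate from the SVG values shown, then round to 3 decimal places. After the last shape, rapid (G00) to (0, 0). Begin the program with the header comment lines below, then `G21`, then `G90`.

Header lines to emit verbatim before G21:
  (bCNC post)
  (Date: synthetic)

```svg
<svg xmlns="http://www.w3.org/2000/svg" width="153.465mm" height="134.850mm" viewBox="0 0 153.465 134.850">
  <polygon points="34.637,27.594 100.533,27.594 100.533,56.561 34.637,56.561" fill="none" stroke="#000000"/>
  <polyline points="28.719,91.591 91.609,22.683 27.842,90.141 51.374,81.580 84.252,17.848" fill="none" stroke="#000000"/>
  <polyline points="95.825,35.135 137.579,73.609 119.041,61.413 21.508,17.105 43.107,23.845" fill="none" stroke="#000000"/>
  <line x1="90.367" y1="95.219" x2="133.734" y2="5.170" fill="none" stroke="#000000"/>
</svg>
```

Since the viewBox matches the mm dimensions, user units are millimetres directly. The only transform is the Y-flip y_m = 134.850 − y_svg.

Shape 1 is a rectangle drawn with `<polygon>`. Its stroke #000000 means score at S549, F2000. After flipping Y the toolpath is (34.637,107.256) → (100.533,107.256) → (100.533,78.289) → (34.637,78.289) → (34.637,107.256), returning to the start.

Shape 2 is a open polyline drawn with `<polyline>`. Its stroke #000000 means score at S549, F2000. After flipping Y the toolpath is (28.719,43.259) → (91.609,112.167) → (27.842,44.709) → (51.374,53.270) → (84.252,117.002).

Shape 3 is a open polyline drawn with `<polyline>`. Its stroke #000000 means score at S549, F2000. After flipping Y the toolpath is (95.825,99.715) → (137.579,61.241) → (119.041,73.437) → (21.508,117.745) → (43.107,111.005).

Shape 4 is a line segment drawn with `<line>`. Its stroke #000000 means score at S549, F2000. After flipping Y the toolpath is (90.367,39.631) → (133.734,129.680).

(bCNC post)
(Date: synthetic)
G21
G90
G00 X34.637 Y107.256
M4 S549
G1 X100.533 Y107.256 F2000
G1 X100.533 Y78.289
G1 X34.637 Y78.289
G1 X34.637 Y107.256
M5
G00 X28.719 Y43.259
M4 S549
G1 X91.609 Y112.167 F2000
G1 X27.842 Y44.709
G1 X51.374 Y53.270
G1 X84.252 Y117.002
M5
G00 X95.825 Y99.715
M4 S549
G1 X137.579 Y61.241 F2000
G1 X119.041 Y73.437
G1 X21.508 Y117.745
G1 X43.107 Y111.005
M5
G00 X90.367 Y39.631
M4 S549
G1 X133.734 Y129.680 F2000
M5
G00 X0.000 Y0.000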